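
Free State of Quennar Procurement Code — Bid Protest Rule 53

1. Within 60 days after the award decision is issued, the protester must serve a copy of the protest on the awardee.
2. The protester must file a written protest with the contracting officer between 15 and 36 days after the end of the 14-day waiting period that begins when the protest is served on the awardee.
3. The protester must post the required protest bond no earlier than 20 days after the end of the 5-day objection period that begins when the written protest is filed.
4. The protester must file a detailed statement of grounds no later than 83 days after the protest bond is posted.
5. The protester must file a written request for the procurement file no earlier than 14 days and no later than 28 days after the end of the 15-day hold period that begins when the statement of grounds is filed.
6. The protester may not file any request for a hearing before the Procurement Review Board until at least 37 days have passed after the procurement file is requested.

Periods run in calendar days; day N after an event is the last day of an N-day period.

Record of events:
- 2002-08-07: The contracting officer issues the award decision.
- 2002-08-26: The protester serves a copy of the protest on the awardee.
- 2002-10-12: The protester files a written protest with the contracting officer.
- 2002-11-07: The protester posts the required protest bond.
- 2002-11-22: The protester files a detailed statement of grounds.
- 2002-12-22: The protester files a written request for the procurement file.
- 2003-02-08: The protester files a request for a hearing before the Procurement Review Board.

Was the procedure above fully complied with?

Yes

(1) due by 2002-08-07 + 60 days = 2002-10-06; completed 2002-08-26, before the deadline.
(2) the permitted window runs from 2002-09-09 + 15 = 2002-09-24 to 2002-09-09 + 36 = 2002-10-15; done 2002-10-12 — within the window.
(3) permitted from 2002-10-17 + 20 days = 2002-11-06 onward; done 2002-11-07, after the minimum wait.
(4) due by 2002-11-07 + 83 days = 2003-01-29; 2002-11-22 is within that limit.
(5) the permitted window runs from 2002-12-07 + 14 = 2002-12-21 to 2002-12-07 + 28 = 2003-01-04; done 2002-12-22 — within the window.
(6) permitted from 2002-12-22 + 37 days = 2003-01-28 onward; done 2003-02-08, after the minimum wait.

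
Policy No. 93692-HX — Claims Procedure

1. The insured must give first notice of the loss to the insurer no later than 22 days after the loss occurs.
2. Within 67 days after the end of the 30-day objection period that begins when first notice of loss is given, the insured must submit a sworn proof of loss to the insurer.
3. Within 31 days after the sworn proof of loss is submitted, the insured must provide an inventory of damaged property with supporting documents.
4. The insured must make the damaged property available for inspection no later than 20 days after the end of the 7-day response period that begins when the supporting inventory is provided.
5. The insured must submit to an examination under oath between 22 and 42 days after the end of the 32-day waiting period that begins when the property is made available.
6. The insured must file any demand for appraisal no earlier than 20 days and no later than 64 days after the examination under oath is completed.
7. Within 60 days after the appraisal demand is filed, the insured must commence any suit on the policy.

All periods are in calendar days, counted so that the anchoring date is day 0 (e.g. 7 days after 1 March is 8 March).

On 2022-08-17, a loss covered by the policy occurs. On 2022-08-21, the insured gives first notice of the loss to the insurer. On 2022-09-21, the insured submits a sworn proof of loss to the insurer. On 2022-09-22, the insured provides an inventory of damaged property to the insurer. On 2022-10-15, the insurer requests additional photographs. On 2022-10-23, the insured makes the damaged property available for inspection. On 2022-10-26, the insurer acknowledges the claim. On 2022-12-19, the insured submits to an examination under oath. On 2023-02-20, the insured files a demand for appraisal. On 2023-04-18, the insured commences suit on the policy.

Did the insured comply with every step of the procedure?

(1) due by 2022-08-17 + 22 days = 2022-09-08; 2022-08-21 is within that limit.
(2) due by 2022-09-20 + 67 days = 2022-11-26; completed 2022-09-21, before the deadline.
(3) due by 2022-09-21 + 31 days = 2022-10-22; done 2022-09-22 — timely.
(4) due by 2022-09-29 + 20 days = 2022-10-19; 2022-10-23 misses that deadline by 4 days.

No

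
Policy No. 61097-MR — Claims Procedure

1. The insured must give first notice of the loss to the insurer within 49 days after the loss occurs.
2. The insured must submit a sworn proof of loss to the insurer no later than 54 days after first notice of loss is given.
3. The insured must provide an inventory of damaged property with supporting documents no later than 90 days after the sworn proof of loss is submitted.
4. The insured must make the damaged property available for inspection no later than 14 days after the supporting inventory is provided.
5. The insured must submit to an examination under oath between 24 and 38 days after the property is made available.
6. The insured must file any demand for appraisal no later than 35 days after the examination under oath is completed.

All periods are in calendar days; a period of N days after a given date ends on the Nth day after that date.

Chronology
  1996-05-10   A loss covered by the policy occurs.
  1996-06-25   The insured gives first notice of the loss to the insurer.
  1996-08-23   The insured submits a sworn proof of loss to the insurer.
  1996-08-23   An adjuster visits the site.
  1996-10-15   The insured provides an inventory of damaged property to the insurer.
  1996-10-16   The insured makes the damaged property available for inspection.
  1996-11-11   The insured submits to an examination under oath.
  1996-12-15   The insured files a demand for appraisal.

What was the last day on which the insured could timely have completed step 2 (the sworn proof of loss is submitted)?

Step 2 runs from 1996-06-25, when first notice of loss is given. 54 days after 1996-06-25 is 1996-08-18.

1996-08-18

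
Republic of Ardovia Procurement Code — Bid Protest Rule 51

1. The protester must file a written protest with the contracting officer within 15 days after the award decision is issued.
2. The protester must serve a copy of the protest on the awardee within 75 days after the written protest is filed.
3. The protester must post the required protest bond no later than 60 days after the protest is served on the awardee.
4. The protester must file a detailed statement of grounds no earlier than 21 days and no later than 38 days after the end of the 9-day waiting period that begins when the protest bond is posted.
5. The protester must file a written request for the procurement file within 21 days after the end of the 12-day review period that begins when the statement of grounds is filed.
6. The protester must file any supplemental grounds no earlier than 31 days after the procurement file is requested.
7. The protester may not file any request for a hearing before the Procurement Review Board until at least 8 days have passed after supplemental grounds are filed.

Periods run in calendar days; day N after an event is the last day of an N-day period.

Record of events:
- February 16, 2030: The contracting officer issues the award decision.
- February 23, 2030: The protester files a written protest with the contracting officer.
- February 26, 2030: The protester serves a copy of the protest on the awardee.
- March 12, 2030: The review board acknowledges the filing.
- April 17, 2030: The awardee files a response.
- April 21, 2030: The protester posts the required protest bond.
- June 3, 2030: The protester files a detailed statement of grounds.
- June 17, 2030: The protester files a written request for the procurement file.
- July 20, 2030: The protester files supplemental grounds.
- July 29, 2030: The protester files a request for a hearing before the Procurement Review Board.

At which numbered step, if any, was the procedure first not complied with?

Step 1 — counting 15 days from February 16, 2030 (when the award decision is issued) gives a deadline of March 3, 2030; done February 23, 2030 — timely.
Step 2 — counting 75 days from February 23, 2030 (when the written protest is filed) gives a deadline of May 9, 2030; February 26, 2030 is within that limit.
Step 3 — counting 60 days from February 26, 2030 (when the protest is served on the awardee) gives a deadline of April 27, 2030; done April 21, 2030 — timely.
Step 4 — 21 and 38 days from April 30, 2030 (end of the 9-day waiting period, which began when the protest bond is posted on April 21, 2030) are May 21, 2030 and June 7, 2030 respectively; done June 3, 2030, which is between those dates.
Step 5 — counting 21 days from June 15, 2030 (end of the 12-day review period, which began when the statement of grounds is filed on June 3, 2030) gives a deadline of July 6, 2030; June 17, 2030 is within that limit.
Step 6 — must wait 31 days from June 17, 2030 (when the procurement file is requested), so not before July 18, 2030; done July 20, 2030 — permitted.
Step 7 — must wait 8 days from July 20, 2030 (when supplemental grounds are filed), so not before July 28, 2030; done July 29, 2030 — permitted.

None — every step was satisfied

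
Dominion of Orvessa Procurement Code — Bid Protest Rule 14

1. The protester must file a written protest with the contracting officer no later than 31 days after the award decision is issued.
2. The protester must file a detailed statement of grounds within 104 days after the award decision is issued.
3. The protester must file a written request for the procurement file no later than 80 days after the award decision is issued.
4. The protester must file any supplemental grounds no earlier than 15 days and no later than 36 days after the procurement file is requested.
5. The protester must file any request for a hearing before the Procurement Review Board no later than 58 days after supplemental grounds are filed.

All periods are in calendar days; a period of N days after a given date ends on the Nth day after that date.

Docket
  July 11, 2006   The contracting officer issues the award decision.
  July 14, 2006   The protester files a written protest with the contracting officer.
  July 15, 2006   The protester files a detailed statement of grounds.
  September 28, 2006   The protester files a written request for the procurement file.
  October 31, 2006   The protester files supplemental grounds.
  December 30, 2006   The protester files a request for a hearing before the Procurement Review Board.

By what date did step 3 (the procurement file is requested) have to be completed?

Step 3 runs from July 11, 2006, when the award decision is issued. 80 days after July 11, 2006 is September 29, 2006.

September 29, 2006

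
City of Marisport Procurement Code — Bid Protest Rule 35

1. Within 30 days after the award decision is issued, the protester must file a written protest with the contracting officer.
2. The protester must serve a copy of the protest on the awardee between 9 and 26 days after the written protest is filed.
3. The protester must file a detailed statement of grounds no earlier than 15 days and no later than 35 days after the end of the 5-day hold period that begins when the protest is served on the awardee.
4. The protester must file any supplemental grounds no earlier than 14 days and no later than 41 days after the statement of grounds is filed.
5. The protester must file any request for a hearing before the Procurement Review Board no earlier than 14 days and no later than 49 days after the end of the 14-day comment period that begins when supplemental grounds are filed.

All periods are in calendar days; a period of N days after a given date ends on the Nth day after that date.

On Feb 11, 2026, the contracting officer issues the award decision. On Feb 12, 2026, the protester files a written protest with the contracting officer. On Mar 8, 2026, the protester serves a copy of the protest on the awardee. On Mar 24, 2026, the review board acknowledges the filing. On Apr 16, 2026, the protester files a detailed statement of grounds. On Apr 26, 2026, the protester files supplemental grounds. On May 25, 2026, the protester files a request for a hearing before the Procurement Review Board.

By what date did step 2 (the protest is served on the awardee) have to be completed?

Step 2 runs from Feb 12, 2026, when the written protest is filed. The window is 9–26 days after Feb 12, 2026; it closes on Mar 10, 2026.

Mar 10, 2026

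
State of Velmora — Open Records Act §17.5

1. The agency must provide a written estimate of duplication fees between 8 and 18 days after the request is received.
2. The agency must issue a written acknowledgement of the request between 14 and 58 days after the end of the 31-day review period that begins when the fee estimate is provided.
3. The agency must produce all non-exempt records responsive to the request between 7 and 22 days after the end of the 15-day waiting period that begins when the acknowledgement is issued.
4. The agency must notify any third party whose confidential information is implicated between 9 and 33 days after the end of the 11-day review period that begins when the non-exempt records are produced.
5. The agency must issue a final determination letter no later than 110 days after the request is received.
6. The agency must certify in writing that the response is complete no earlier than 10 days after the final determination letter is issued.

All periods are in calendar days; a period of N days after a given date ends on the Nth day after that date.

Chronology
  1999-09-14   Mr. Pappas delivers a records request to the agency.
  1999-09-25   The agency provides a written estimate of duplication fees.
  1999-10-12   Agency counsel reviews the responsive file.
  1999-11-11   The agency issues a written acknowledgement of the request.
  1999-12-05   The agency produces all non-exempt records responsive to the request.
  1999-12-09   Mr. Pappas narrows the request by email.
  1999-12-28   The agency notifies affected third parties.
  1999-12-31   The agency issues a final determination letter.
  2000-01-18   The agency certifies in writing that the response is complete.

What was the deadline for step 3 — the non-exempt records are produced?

The acknowledgement is issued on 1999-11-11; the 15-day waiting period therefore ends 1999-11-26, and step 3 runs from that date. The window is 7–22 days after 1999-11-26; it closes on 1999-12-18.

1999-12-18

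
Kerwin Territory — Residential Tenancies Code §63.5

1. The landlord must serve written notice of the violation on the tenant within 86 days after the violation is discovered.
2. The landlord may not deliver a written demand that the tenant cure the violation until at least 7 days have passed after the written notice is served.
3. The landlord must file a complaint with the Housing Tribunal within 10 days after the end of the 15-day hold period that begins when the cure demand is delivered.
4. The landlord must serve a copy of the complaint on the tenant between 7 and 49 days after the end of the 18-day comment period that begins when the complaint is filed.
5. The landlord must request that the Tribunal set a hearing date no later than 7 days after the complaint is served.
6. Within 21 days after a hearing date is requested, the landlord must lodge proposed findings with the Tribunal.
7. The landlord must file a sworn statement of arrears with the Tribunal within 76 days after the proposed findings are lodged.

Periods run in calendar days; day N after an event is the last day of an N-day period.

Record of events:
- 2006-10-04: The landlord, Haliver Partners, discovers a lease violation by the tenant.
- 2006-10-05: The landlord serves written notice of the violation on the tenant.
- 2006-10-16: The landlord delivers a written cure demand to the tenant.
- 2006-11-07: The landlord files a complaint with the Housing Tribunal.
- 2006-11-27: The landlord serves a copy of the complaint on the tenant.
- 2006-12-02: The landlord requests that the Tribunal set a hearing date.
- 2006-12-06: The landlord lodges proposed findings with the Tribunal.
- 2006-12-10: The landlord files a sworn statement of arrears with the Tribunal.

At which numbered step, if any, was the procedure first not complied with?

Step 4

Step 1: 86 days after 2006-10-04 (when the violation is discovered) is 2006-12-29; completed 2006-10-05, before the deadline.
Step 2: the earliest permitted date is 7 days after 2006-10-05 (when the written notice is served), i.e. 2006-10-12; done 2006-10-16 — permitted.
Step 3: 10 days after 2006-10-31 (end of the 15-day hold period, which began when the cure demand is delivered on 2006-10-16) is 2006-11-10; 2006-11-07 is within that limit.
Step 4: the window is 7–49 days after 2006-11-25 (end of the 18-day comment period, which began when the complaint is filed on 2006-11-07), so 2006-12-02 through 2007-01-13; done 2006-11-27 — 5 days before the window opened.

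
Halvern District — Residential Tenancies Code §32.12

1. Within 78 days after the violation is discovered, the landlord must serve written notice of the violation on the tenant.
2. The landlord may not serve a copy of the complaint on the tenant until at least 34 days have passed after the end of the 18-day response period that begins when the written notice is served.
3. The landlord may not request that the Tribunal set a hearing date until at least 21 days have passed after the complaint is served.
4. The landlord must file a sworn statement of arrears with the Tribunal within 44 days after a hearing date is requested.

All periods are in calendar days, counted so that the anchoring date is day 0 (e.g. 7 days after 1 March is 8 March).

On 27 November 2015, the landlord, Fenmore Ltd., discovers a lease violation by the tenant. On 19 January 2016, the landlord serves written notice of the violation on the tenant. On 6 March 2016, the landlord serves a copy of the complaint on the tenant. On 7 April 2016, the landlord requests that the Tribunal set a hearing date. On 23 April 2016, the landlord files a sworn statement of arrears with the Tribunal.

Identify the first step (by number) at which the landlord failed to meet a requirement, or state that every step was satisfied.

Step 2

(1) due by 27 November 2015 + 78 days = 13 February 2016; done 19 January 2016 — timely.
(2) permitted from 6 February 2016 + 34 days = 11 March 2016 onward; acted on 6 March 2016, 5 days prematurely.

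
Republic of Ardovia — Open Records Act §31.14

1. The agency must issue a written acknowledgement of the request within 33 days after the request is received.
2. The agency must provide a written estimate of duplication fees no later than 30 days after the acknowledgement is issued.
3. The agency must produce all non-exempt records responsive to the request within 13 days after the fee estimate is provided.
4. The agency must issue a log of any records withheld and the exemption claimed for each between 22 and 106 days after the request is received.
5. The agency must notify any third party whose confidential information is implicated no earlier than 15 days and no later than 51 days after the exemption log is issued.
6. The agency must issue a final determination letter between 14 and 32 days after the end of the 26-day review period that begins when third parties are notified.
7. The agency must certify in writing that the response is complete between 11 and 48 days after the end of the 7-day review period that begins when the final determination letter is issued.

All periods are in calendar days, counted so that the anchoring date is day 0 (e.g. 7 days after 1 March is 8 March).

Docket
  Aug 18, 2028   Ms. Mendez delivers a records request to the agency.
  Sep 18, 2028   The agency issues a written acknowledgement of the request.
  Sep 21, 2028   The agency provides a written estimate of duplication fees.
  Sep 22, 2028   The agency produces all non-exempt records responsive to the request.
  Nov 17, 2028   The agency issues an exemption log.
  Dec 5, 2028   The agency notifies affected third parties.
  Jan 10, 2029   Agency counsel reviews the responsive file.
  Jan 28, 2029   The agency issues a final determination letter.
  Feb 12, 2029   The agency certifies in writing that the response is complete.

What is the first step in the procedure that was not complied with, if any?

Step 7

Step 1 — counting 33 days from Aug 18, 2028 (when the request is received) gives a deadline of Sep 20, 2028; Sep 18, 2028 is within that limit.
Step 2 — counting 30 days from Sep 18, 2028 (when the acknowledgement is issued) gives a deadline of Oct 18, 2028; completed Sep 21, 2028, before the deadline.
Step 3 — counting 13 days from Sep 21, 2028 (when the fee estimate is provided) gives a deadline of Oct 4, 2028; Sep 22, 2028 is within that limit.
Step 4 — 22 and 106 days from Aug 18, 2028 (when the request is received) are Sep 9, 2028 and Dec 2, 2028 respectively; Nov 17, 2028 falls inside that range.
Step 5 — 15 and 51 days from Nov 17, 2028 (when the exemption log is issued) are Dec 2, 2028 and Jan 7, 2029 respectively; done Dec 5, 2028 — within the window.
Step 6 — 14 and 32 days from Dec 31, 2028 (end of the 26-day review period, which began when third parties are notified on Dec 5, 2028) are Jan 14, 2029 and Feb 1, 2029 respectively; done Jan 28, 2029 — within the window.
Step 7 — 11 and 48 days from Feb 4, 2029 (end of the 7-day review period, which began when the final determination letter is issued on Jan 28, 2029) are Feb 15, 2029 and Mar 24, 2029 respectively; Feb 12, 2029 is 3 days too early.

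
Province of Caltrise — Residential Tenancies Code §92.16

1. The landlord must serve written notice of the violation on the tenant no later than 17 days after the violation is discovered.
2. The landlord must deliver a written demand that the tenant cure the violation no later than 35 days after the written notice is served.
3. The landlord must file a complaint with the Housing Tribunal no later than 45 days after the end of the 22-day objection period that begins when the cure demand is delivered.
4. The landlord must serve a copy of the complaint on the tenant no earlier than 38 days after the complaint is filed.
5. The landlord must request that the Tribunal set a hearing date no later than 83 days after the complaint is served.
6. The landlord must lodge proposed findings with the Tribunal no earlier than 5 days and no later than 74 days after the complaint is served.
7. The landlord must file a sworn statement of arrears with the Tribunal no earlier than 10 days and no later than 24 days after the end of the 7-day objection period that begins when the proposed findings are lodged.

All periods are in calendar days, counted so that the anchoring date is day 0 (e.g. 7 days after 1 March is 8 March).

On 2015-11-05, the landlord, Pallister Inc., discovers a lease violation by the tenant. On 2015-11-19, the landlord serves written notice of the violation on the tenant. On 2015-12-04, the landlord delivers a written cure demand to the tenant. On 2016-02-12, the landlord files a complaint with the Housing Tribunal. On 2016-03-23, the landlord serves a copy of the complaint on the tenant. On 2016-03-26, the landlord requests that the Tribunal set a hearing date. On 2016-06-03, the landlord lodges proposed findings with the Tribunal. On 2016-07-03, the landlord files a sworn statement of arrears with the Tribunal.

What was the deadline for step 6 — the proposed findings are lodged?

2016-06-05

Step 6 runs from 2016-03-23, when the complaint is served. The window is 5–74 days after 2016-03-23; it closes on 2016-06-05.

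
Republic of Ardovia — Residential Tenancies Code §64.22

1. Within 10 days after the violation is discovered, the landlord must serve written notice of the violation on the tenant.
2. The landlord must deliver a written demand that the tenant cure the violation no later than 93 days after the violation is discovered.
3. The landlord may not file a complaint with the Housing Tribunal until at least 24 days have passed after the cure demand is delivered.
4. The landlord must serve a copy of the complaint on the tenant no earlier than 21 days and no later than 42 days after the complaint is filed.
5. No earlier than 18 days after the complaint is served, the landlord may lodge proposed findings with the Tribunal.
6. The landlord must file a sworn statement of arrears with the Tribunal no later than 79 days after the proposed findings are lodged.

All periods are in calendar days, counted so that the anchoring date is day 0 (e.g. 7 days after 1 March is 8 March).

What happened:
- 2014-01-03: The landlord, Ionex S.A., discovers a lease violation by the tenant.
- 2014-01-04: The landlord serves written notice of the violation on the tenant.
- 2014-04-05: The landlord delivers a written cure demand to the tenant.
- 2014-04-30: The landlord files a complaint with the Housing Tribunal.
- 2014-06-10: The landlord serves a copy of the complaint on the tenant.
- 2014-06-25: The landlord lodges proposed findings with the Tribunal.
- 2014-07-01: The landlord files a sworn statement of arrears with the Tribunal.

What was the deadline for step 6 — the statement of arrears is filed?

2014-09-12

Step 6 runs from 2014-06-25, when the proposed findings are lodged. 79 days after 2014-06-25 is 2014-09-12.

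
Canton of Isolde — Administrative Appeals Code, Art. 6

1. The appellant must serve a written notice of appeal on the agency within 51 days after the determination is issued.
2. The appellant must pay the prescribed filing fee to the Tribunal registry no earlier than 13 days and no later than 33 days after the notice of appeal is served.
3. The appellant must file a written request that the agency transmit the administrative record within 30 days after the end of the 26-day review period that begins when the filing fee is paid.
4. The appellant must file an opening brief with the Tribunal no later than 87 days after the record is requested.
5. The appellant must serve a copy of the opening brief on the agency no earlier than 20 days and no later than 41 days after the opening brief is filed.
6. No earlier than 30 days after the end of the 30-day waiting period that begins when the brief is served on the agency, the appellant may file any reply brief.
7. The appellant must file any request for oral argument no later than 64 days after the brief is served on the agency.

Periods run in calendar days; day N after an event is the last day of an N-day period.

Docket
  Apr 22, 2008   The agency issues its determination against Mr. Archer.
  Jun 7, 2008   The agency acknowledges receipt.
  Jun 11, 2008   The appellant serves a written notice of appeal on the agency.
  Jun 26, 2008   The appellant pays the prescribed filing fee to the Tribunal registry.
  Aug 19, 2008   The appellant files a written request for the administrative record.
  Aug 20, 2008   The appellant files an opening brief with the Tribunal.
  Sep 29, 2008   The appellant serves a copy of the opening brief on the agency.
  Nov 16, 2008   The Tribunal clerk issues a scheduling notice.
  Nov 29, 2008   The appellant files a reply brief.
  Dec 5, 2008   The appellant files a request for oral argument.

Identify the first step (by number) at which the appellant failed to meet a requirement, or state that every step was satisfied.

Step 7

Step 1 — counting 51 days from Apr 22, 2008 (when the determination is issued) gives a deadline of Jun 12, 2008; done Jun 11, 2008 — timely.
Step 2 — 13 and 33 days from Jun 11, 2008 (when the notice of appeal is served) are Jun 24, 2008 and Jul 14, 2008 respectively; done Jun 26, 2008, which is between those dates.
Step 3 — counting 30 days from Jul 22, 2008 (end of the 26-day review period, which began when the filing fee is paid on Jun 26, 2008) gives a deadline of Aug 21, 2008; done Aug 19, 2008 — timely.
Step 4 — counting 87 days from Aug 19, 2008 (when the record is requested) gives a deadline of Nov 14, 2008; done Aug 20, 2008 — timely.
Step 5 — 20 and 41 days from Aug 20, 2008 (when the opening brief is filed) are Sep 9, 2008 and Sep 30, 2008 respectively; done Sep 29, 2008 — within the window.
Step 6 — must wait 30 days from Oct 29, 2008 (end of the 30-day waiting period, which began when the brief is served on the agency on Sep 29, 2008), so not before Nov 28, 2008; done Nov 29, 2008, after the minimum wait.
Step 7 — counting 64 days from Sep 29, 2008 (when the brief is served on the agency) gives a deadline of Dec 2, 2008; done Dec 5, 2008 — 3 days late.
That is the first point of non-compliance.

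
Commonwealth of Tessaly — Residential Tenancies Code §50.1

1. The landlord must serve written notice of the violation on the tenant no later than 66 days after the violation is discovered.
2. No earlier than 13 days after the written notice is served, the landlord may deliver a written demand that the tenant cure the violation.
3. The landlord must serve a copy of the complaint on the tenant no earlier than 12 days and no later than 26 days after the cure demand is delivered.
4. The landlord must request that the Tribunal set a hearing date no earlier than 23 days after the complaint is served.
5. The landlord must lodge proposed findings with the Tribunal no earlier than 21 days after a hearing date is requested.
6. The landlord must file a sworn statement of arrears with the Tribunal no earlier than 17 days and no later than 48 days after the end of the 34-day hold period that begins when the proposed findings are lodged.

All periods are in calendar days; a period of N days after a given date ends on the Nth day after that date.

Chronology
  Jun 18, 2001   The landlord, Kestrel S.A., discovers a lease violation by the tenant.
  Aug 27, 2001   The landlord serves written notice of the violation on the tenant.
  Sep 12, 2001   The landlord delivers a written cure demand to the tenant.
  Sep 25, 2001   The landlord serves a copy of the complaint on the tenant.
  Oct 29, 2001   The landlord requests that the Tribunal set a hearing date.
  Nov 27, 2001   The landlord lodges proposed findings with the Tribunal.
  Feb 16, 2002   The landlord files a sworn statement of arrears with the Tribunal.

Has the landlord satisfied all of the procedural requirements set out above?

No

Step 1: 66 days after Jun 18, 2001 (when the violation is discovered) is Aug 23, 2001; not done until Aug 27, 2001, 4 days after the deadline.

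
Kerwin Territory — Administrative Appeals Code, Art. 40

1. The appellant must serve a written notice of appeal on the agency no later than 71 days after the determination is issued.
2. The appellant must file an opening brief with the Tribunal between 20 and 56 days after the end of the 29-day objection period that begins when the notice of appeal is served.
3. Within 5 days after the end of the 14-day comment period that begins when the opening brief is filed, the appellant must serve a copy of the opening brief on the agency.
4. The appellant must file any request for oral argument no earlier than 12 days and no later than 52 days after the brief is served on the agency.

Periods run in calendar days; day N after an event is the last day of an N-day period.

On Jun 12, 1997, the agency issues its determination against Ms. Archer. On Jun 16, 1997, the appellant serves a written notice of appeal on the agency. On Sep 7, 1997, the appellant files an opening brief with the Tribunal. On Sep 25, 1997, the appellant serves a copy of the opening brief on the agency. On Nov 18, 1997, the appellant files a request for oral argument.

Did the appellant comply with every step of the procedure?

No

Step 1 — counting 71 days from Jun 12, 1997 (when the determination is issued) gives a deadline of Aug 22, 1997; completed Jun 16, 1997, before the deadline.
Step 2 — 20 and 56 days from Jul 15, 1997 (end of the 29-day objection period, which began when the notice of appeal is served on Jun 16, 1997) are Aug 4, 1997 and Sep 9, 1997 respectively; done Sep 7, 1997, which is between those dates.
Step 3 — counting 5 days from Sep 21, 1997 (end of the 14-day comment period, which began when the opening brief is filed on Sep 7, 1997) gives a deadline of Sep 26, 1997; done Sep 25, 1997 — timely.
Step 4 — 12 and 52 days from Sep 25, 1997 (when the brief is served on the agency) are Oct 7, 1997 and Nov 16, 1997 respectively; done Nov 18, 1997 — 2 days after the window closed.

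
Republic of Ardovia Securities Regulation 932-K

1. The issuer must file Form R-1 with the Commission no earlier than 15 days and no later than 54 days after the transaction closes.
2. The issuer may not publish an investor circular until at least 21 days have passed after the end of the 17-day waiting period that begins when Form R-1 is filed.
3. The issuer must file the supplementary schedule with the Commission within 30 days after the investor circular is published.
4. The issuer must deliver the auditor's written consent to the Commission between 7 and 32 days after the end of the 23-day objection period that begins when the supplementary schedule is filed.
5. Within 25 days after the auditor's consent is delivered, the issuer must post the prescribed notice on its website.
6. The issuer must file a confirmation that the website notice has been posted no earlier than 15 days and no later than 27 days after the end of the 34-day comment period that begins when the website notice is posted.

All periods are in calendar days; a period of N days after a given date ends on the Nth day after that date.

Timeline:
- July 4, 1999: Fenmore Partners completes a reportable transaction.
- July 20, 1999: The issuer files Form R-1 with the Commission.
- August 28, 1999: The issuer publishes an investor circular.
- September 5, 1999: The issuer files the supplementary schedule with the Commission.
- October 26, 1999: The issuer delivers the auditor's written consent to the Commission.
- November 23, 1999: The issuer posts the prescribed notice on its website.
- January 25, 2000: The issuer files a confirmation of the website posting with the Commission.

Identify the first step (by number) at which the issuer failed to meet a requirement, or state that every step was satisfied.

(1) the permitted window runs from July 4, 1999 + 15 = July 19, 1999 to July 4, 1999 + 54 = August 27, 1999; done July 20, 1999 — within the window.
(2) permitted from August 6, 1999 + 21 days = August 27, 1999 onward; done August 28, 1999, after the minimum wait.
(3) due by August 28, 1999 + 30 days = September 27, 1999; done September 5, 1999 — timely.
(4) the permitted window runs from September 28, 1999 + 7 = October 5, 1999 to September 28, 1999 + 32 = October 30, 1999; done October 26, 1999 — within the window.
(5) due by October 26, 1999 + 25 days = November 20, 1999; November 23, 1999 misses that deadline by 3 days.

Step 5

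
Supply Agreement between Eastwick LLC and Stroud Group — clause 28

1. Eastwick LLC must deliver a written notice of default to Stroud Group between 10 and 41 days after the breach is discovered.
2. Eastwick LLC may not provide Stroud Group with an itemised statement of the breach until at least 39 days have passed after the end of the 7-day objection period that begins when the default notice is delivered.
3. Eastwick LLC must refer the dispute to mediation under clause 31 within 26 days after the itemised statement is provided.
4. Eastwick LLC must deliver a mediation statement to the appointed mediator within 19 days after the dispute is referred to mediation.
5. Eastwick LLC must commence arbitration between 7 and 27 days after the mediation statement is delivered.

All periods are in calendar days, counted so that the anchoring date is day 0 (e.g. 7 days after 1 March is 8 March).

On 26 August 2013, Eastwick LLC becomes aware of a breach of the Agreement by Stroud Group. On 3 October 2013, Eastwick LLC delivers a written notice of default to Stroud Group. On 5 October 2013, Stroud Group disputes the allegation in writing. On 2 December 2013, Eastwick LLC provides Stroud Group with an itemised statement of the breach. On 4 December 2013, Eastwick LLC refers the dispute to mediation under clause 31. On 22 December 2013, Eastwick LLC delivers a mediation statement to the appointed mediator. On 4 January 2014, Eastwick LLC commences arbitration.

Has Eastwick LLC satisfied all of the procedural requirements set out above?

(1) the permitted window runs from 26 August 2013 + 10 = 5 September 2013 to 26 August 2013 + 41 = 6 October 2013; 3 October 2013 falls inside that range.
(2) permitted from 10 October 2013 + 39 days = 18 November 2013 onward; done 2 December 2013, after the minimum wait.
(3) due by 2 December 2013 + 26 days = 28 December 2013; completed 4 December 2013, before the deadline.
(4) due by 4 December 2013 + 19 days = 23 December 2013; completed 22 December 2013, before the deadline.
(5) the permitted window runs from 22 December 2013 + 7 = 29 December 2013 to 22 December 2013 + 27 = 18 January 2014; done 4 January 2014, which is between those dates.

Yes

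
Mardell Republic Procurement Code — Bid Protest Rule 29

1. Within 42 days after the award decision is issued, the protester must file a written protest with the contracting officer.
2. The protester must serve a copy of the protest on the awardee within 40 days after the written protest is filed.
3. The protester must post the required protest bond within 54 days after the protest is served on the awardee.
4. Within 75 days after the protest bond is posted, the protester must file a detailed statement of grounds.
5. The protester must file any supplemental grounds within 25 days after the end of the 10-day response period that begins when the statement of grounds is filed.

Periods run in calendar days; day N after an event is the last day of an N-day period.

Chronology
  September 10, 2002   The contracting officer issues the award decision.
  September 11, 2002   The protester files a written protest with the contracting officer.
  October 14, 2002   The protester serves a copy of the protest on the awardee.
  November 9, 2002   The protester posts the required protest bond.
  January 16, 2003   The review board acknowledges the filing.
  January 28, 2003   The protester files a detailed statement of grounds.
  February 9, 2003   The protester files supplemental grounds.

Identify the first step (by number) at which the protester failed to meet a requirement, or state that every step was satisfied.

Step 4

(1) due by September 10, 2002 + 42 days = October 22, 2002; completed September 11, 2002, before the deadline.
(2) due by September 11, 2002 + 40 days = October 21, 2002; completed October 14, 2002, before the deadline.
(3) due by October 14, 2002 + 54 days = December 7, 2002; completed November 9, 2002, before the deadline.
(4) due by November 9, 2002 + 75 days = January 23, 2003; done January 28, 2003 — 5 days late.
No need to go further; step 4 was not satisfied.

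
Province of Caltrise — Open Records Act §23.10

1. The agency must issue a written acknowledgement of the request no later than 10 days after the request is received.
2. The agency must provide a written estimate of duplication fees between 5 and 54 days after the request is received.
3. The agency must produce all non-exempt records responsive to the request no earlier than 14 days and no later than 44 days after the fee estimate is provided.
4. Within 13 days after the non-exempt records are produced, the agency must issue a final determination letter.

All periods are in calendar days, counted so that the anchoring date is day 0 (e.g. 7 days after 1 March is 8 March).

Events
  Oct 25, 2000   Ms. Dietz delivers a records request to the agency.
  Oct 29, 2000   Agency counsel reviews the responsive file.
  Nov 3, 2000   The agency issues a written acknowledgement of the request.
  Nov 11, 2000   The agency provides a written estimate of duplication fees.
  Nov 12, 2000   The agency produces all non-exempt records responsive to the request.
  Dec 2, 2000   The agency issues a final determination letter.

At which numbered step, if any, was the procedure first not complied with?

Step 3

Step 1: 10 days after Oct 25, 2000 (when the request is received) is Nov 4, 2000; done Nov 3, 2000 — timely.
Step 2: the window is 5–54 days after Oct 25, 2000 (when the request is received), so Oct 30, 2000 through Dec 18, 2000; done Nov 11, 2000 — within the window.
Step 3: the window is 14–44 days after Nov 11, 2000 (when the fee estimate is provided), so Nov 25, 2000 through Dec 25, 2000; done Nov 12, 2000 — 13 days before the window opened.
The analysis stops there.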